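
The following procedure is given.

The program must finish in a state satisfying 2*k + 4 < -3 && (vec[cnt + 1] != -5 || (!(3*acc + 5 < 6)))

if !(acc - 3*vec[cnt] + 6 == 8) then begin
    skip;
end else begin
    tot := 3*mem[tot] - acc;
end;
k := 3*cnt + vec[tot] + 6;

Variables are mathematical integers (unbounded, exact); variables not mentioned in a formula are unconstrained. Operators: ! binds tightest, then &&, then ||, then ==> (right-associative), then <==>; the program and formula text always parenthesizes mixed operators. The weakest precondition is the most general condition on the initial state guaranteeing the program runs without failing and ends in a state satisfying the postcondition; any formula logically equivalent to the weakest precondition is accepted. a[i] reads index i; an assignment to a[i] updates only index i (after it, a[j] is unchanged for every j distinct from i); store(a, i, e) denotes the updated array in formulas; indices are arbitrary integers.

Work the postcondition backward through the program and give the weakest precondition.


Working backward. After the program, the postcondition 2*k + 4 < -3 && (vec[cnt + 1] != -5 || (!(3*acc + 5 < 6))) must hold; in canonical form it is 2*k < -7 && (vec[cnt + 1] != -5 || (!(3*acc < 1))).
Before k := 3*cnt + vec[tot] + 6: 2*vec[tot] + 6*cnt < -19 && (vec[cnt + 1] != -5 || (!(3*acc < 1)))
Then branch requires 2*vec[tot] + 6*cnt < -19 && (vec[cnt + 1] != -5 || (!(3*acc < 1))); else branch requires 2*vec[3*mem[tot] - acc] + 6*cnt < -19 && (vec[cnt + 1] != -5 || (!(3*acc < 1))).
Before the if: ((!(acc == 3*vec[cnt] + 2)) ==> (2*vec[tot] + 6*cnt < -19 && (vec[cnt + 1] != -5 || (!(3*acc < 1))))) && (acc == 3*vec[cnt] + 2 ==> (2*vec[3*mem[tot] - acc] + 6*cnt < -19 && (vec[cnt + 1] != -5 || (!(3*acc < 1)))))
Answer: WP = ((!(acc == 3*vec[cnt] + 2)) ==> (2*vec[tot] + 6*cnt < -19 && (vec[cnt + 1] != -5 || (!(3*acc < 1))))) && (acc == 3*vec[cnt] + 2 ==> (2*vec[3*mem[tot] - acc] + 6*cnt < -19 && (vec[cnt + 1] != -5 || (!(3*acc < 1)))))


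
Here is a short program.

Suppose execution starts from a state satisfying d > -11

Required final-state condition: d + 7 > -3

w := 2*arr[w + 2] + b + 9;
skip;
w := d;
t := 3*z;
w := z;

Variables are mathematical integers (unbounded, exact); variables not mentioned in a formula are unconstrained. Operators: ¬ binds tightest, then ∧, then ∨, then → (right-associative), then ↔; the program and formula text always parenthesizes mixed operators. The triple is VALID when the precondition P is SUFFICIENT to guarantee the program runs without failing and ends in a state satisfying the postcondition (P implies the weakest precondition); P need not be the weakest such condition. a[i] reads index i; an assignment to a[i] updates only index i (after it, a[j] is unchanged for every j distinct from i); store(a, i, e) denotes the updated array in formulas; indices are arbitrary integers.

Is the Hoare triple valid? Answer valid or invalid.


Working backward. After the program, the postcondition d + 7 > -3 must hold; in canonical form it is d > -10.
Before w := z: d > -10
Before t := 3*z: d > -10
Before w := d: d > -10
Before skip: d > -10
Before w := 2*arr[w + 2] + b + 9: d > -10
The weakest precondition is d > -10.
Check whether d > -11 implies it.
Countermodel: at the initial state d = -10, the precondition holds but the weakest precondition fails.
Answer: invalid


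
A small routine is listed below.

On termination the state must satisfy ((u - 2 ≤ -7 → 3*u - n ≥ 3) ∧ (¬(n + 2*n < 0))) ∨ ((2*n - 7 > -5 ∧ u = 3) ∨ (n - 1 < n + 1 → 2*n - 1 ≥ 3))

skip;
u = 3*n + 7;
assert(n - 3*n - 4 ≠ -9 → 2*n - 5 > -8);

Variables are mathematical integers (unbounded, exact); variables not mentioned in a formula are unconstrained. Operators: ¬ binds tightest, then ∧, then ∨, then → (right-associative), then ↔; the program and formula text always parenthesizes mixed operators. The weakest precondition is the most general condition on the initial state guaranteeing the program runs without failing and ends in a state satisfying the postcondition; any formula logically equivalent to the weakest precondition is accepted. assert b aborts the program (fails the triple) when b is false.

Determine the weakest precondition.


Working backward. After the program, the postcondition ((u - 2 ≤ -7 → 3*u - n ≥ 3) ∧ (¬(n + 2*n < 0))) ∨ ((2*n - 7 > -5 ∧ u = 3) ∨ (n - 1 < n + 1 → 2*n - 1 ≥ 3)) must hold; in canonical form it is ((u ≤ -5 → 3*u ≥ n + 3) ∧ (¬(3*n < 0))) ∨ (2*n > 2 ∧ u = 3) ∨ 2*n ≥ 4.
Before assert n - 3*n - 4 ≠ -9 → 2*n - 5 > -8: (2*n ≠ 5 → 2*n > -3) ∧ (((u ≤ -5 → 3*u ≥ n + 3) ∧ (¬(3*n < 0))) ∨ (2*n > 2 ∧ u = 3) ∨ 2*n ≥ 4)
Before u := 3*n + 7: (2*n ≠ 5 → 2*n > -3) ∧ (((3*n ≤ -12 → 8*n ≥ -18) ∧ (¬(3*n < 0))) ∨ (2*n > 2 ∧ 3*n = -4) ∨ 2*n ≥ 4)
Before skip: (2*n ≠ 5 → 2*n > -3) ∧ (((3*n ≤ -12 → 8*n ≥ -18) ∧ (¬(3*n < 0))) ∨ (2*n > 2 ∧ 3*n = -4) ∨ 2*n ≥ 4)
Answer: WP = (2*n ≠ 5 → 2*n > -3) ∧ (((3*n ≤ -12 → 8*n ≥ -18) ∧ (¬(3*n < 0))) ∨ (2*n > 2 ∧ 3*n = -4) ∨ 2*n ≥ 4)


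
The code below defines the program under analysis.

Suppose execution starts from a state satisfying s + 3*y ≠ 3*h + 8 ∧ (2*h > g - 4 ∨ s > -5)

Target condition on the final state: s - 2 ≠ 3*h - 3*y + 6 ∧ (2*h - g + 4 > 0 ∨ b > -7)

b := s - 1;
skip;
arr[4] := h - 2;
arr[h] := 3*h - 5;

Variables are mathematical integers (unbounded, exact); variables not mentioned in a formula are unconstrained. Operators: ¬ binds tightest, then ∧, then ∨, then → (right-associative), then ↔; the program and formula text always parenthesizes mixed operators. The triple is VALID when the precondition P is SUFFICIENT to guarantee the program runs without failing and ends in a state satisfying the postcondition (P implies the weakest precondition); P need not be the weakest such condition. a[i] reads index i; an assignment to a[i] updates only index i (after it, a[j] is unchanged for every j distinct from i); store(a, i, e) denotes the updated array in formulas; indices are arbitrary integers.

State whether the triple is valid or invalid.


Working backward. After the program, the postcondition s - 2 ≠ 3*h - 3*y + 6 ∧ (2*h - g + 4 > 0 ∨ b > -7) must hold; in canonical form it is s + 3*y ≠ 3*h + 8 ∧ (2*h > g - 4 ∨ b > -7).
Before arr[h] := 3*h - 5: s + 3*y ≠ 3*h + 8 ∧ (2*h > g - 4 ∨ b > -7)
Before arr[4] := h - 2: s + 3*y ≠ 3*h + 8 ∧ (2*h > g - 4 ∨ b > -7)
Before skip: s + 3*y ≠ 3*h + 8 ∧ (2*h > g - 4 ∨ b > -7)
Before b := s - 1: s + 3*y ≠ 3*h + 8 ∧ (2*h > g - 4 ∨ s > -6)
The weakest precondition is s + 3*y ≠ 3*h + 8 ∧ (2*h > g - 4 ∨ s > -6).
Check whether s + 3*y ≠ 3*h + 8 ∧ (2*h > g - 4 ∨ s > -5) implies it.
Every state satisfying the precondition satisfies the weakest precondition: the implication holds.
Answer: valid


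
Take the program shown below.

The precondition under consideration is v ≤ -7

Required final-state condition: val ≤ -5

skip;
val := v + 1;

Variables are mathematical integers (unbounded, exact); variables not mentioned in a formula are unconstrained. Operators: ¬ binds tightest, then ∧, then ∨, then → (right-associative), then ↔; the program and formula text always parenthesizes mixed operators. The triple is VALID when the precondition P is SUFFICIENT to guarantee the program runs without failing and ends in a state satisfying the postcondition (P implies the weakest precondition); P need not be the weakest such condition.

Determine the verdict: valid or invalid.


Working backward. After the program, val ≤ -5 must hold.
Before val := v + 1: v ≤ -6
Before skip: v ≤ -6
The weakest precondition is v ≤ -6.
Check whether v ≤ -7 implies it.
Every state satisfying the precondition satisfies the weakest precondition: the implication holds.
Answer: valid


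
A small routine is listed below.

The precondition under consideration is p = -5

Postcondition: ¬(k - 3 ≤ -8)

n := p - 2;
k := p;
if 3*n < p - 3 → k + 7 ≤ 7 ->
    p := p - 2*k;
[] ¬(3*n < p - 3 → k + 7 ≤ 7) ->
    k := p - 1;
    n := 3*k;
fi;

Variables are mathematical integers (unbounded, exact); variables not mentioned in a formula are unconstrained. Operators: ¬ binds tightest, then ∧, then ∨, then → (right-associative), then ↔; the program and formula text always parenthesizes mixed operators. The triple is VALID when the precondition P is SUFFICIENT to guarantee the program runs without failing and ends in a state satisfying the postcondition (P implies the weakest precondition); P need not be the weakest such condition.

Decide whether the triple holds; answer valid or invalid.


Working backward. After the program, the postcondition ¬(k - 3 ≤ -8) must hold; in canonical form it is ¬(k ≤ -5).
Then branch requires ¬(k ≤ -5); else branch requires ¬(p ≤ -4).
Before the if: ((3*n < p - 3 → k ≤ 0) → (¬(k ≤ -5))) ∧ ((¬(3*n < p - 3 → k ≤ 0)) → (¬(p ≤ -4)))
Before k := p: ((3*n < p - 3 → p ≤ 0) → (¬(p ≤ -5))) ∧ ((¬(3*n < p - 3 → p ≤ 0)) → (¬(p ≤ -4)))
Before n := p - 2: ((2*p < 3 → p ≤ 0) → (¬(p ≤ -5))) ∧ ((¬(2*p < 3 → p ≤ 0)) → (¬(p ≤ -4)))
The weakest precondition is ((2*p < 3 → p ≤ 0) → (¬(p ≤ -5))) ∧ ((¬(2*p < 3 → p ≤ 0)) → (¬(p ≤ -4))).
Check whether p = -5 implies it.
Countermodel: at the initial state p = -5, the precondition holds but the weakest precondition fails.
Answer: invalid


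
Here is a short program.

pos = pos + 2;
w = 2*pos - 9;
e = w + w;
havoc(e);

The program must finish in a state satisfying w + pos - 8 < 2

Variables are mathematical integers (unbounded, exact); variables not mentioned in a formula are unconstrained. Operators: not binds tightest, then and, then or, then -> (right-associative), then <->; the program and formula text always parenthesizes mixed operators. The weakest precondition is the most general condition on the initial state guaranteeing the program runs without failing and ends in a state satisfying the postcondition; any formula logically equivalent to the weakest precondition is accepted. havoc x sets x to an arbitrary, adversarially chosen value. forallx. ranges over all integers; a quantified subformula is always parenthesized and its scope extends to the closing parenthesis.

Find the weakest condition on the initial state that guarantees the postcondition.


Working backward. After the program, the postcondition w + pos - 8 < 2 must hold; in canonical form it is pos + w < 10.
Before havoc e: pos + w < 10
Before e := w + w: pos + w < 10
Before w := 2*pos - 9: 3*pos < 19
Before pos := pos + 2: 3*pos < 13
Answer: WP = 3*pos < 13


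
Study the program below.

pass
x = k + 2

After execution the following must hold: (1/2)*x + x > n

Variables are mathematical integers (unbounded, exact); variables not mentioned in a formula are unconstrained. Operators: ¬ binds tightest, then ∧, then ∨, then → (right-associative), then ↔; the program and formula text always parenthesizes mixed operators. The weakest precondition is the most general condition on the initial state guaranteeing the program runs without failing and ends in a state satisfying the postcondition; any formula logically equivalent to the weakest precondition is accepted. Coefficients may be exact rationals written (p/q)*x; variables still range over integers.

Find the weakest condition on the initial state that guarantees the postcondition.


Working backward. After the program, the postcondition (1/2)*x + x > n must hold; in canonical form it is (3/2)*x > n.
Before x := k + 2: (3/2)*k > n - 3
Before skip: (3/2)*k > n - 3
Answer: WP = (3/2)*k > n - 3


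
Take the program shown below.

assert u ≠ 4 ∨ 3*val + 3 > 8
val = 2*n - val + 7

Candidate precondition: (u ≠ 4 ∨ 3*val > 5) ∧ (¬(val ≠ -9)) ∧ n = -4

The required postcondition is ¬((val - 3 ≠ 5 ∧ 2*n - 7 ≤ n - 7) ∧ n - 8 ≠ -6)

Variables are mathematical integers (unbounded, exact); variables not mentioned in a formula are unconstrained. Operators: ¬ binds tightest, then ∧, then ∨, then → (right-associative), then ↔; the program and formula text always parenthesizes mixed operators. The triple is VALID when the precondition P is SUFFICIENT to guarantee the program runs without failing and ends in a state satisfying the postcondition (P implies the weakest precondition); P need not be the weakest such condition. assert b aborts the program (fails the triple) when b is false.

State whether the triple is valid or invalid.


Working backward. After the program, the postcondition ¬((val - 3 ≠ 5 ∧ 2*n - 7 ≤ n - 7) ∧ n - 8 ≠ -6) must hold; in canonical form it is ¬(val ≠ 8 ∧ n ≤ 0 ∧ n ≠ 2).
Before val := 2*n - val + 7: ¬(2*n ≠ val + 1 ∧ n ≤ 0 ∧ n ≠ 2)
Before assert u ≠ 4 ∨ 3*val + 3 > 8: (u ≠ 4 ∨ 3*val > 5) ∧ (¬(2*n ≠ val + 1 ∧ n ≤ 0 ∧ n ≠ 2))
The weakest precondition is (u ≠ 4 ∨ 3*val > 5) ∧ (¬(2*n ≠ val + 1 ∧ n ≤ 0 ∧ n ≠ 2)).
Check whether (u ≠ 4 ∨ 3*val > 5) ∧ (¬(val ≠ -9)) ∧ n = -4 implies it.
Every state satisfying the precondition satisfies the weakest precondition: the implication holds.
Answer: valid


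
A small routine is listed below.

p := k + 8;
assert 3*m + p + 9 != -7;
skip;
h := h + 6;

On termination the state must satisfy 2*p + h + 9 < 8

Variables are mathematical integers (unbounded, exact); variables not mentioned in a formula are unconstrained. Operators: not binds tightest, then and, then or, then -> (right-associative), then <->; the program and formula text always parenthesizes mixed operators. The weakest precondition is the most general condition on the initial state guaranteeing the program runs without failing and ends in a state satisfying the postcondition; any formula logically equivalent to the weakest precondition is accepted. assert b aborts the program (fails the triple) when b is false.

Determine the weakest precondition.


Working backward. After the program, the postcondition 2*p + h + 9 < 8 must hold; in canonical form it is h + 2*p < -1.
Before h := h + 6: h + 2*p < -7
Before skip: h + 2*p < -7
Before assert 3*m + p + 9 != -7: 3*m + p != -16 and h + 2*p < -7
Before p := k + 8: k + 3*m != -24 and h + 2*k < -23
Answer: WP = k + 3*m != -24 and h + 2*k < -23


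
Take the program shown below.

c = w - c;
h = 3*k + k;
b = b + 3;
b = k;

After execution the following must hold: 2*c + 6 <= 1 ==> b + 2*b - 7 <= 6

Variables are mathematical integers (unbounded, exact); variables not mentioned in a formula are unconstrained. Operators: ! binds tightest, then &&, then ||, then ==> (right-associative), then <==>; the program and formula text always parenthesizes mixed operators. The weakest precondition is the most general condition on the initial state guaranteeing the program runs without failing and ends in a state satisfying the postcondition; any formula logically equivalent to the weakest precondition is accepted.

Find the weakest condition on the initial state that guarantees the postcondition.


Working backward. After the program, the postcondition 2*c + 6 <= 1 ==> b + 2*b - 7 <= 6 must hold; in canonical form it is 2*c <= -5 ==> 3*b <= 13.
Before b := k: 2*c <= -5 ==> 3*k <= 13
Before b := b + 3: 2*c <= -5 ==> 3*k <= 13
Before h := 3*k + k: 2*c <= -5 ==> 3*k <= 13
Before c := w - c: 2*w <= 2*c - 5 ==> 3*k <= 13
Answer: WP = 2*w <= 2*c - 5 ==> 3*k <= 13


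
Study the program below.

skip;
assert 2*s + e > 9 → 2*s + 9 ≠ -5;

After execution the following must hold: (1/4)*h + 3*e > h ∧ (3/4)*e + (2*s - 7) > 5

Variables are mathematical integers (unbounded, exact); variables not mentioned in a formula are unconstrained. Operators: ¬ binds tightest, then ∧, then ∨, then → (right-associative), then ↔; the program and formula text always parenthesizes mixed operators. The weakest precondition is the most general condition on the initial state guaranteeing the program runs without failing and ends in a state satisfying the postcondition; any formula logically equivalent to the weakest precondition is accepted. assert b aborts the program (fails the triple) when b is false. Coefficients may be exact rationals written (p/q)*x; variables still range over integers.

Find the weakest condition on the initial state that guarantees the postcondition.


Working backward. After the program, the postcondition (1/4)*h + 3*e > h ∧ (3/4)*e + (2*s - 7) > 5 must hold; in canonical form it is 3*e > (3/4)*h ∧ (3/4)*e + 2*s > 12.
Before assert 2*s + e > 9 → 2*s + 9 ≠ -5: (e + 2*s > 9 → 2*s ≠ -14) ∧ 3*e > (3/4)*h ∧ (3/4)*e + 2*s > 12
Before skip: (e + 2*s > 9 → 2*s ≠ -14) ∧ 3*e > (3/4)*h ∧ (3/4)*e + 2*s > 12
Answer: WP = (e + 2*s > 9 → 2*s ≠ -14) ∧ 3*e > (3/4)*h ∧ (3/4)*e + 2*s > 12


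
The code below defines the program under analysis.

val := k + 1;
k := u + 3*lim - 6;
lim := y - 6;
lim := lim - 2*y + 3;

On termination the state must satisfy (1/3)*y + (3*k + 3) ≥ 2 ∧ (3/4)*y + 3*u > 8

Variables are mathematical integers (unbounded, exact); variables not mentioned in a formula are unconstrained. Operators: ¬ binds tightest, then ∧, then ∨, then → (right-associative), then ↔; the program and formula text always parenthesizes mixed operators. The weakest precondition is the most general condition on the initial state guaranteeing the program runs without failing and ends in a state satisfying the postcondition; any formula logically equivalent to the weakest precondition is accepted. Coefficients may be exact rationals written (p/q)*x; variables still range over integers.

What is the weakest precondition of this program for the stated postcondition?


Working backward. After the program, the postcondition (1/3)*y + (3*k + 3) ≥ 2 ∧ (3/4)*y + 3*u > 8 must hold; in canonical form it is 3*k + (1/3)*y ≥ -1 ∧ 3*u + (3/4)*y > 8.
Before lim := lim - 2*y + 3: 3*k + (1/3)*y ≥ -1 ∧ 3*u + (3/4)*y > 8
Before lim := y - 6: 3*k + (1/3)*y ≥ -1 ∧ 3*u + (3/4)*y > 8
Before k := u + 3*lim - 6: 9*lim + 3*u + (1/3)*y ≥ 17 ∧ 3*u + (3/4)*y > 8
Before val := k + 1: 9*lim + 3*u + (1/3)*y ≥ 17 ∧ 3*u + (3/4)*y > 8
Answer: WP = 9*lim + 3*u + (1/3)*y ≥ 17 ∧ 3*u + (3/4)*y > 8


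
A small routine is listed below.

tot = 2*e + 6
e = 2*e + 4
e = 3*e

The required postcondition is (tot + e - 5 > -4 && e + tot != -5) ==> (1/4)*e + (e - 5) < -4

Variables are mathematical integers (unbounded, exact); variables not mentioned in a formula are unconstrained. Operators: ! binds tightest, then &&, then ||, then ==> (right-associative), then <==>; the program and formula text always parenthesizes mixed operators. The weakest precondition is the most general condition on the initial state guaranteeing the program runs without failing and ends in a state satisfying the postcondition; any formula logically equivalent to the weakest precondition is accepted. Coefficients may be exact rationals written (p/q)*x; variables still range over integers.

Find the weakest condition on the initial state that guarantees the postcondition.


Working backward. After the program, the postcondition (tot + e - 5 > -4 && e + tot != -5) ==> (1/4)*e + (e - 5) < -4 must hold; in canonical form it is (e + tot > 1 && e + tot != -5) ==> (5/4)*e < 1.
Before e := 3*e: (3*e + tot > 1 && 3*e + tot != -5) ==> (15/4)*e < 1
Before e := 2*e + 4: (6*e + tot > -11 && 6*e + tot != -17) ==> (15/2)*e < -14
Before tot := 2*e + 6: (8*e > -17 && 8*e != -23) ==> (15/2)*e < -14
Answer: WP = (8*e > -17 && 8*e != -23) ==> (15/2)*e < -14


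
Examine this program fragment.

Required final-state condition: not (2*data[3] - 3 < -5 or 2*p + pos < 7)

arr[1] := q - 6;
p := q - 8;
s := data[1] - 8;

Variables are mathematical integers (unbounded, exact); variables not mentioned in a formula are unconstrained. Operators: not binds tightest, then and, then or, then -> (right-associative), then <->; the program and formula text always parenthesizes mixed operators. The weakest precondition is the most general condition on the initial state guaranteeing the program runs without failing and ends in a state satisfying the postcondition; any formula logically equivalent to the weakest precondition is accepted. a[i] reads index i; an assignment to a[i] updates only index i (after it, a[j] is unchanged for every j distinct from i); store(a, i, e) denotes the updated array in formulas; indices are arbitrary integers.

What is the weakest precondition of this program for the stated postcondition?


Working backward. After the program, the postcondition not (2*data[3] - 3 < -5 or 2*p + pos < 7) must hold; in canonical form it is not (2*data[3] < -2 or 2*p + pos < 7).
Before s := data[1] - 8: not (2*data[3] < -2 or 2*p + pos < 7)
Before p := q - 8: not (2*data[3] < -2 or pos + 2*q < 23)
Before arr[1] := q - 6: not (2*data[3] < -2 or pos + 2*q < 23)
Answer: WP = not (2*data[3] < -2 or pos + 2*q < 23)


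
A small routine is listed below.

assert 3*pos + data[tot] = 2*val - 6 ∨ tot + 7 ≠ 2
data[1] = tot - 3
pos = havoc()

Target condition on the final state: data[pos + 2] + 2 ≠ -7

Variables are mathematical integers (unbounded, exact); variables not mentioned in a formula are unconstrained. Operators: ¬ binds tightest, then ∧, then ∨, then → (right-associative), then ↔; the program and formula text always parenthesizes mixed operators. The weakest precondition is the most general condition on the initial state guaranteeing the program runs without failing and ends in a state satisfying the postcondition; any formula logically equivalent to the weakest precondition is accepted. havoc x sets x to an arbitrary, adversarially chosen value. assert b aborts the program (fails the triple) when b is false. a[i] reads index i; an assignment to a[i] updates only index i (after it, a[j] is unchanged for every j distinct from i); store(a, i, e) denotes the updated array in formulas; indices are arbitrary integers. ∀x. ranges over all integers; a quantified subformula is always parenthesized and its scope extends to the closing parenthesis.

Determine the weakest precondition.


Working backward. After the program, the postcondition data[pos + 2] + 2 ≠ -7 must hold; in canonical form it is data[pos + 2] ≠ -9.
Before havoc pos: ∀pos_1. data[pos_1 + 2] ≠ -9
Before data[1] := tot - 3: ∀pos_1. store(data, 1, tot - 3)[pos_1 + 2] ≠ -9
Before assert 3*pos + data[tot] = 2*val - 6 ∨ tot + 7 ≠ 2: (data[tot] + 3*pos = 2*val - 6 ∨ tot ≠ -5) ∧ (∀pos_1. store(data, 1, tot - 3)[pos_1 + 2] ≠ -9)
Answer: WP = (data[tot] + 3*pos = 2*val - 6 ∨ tot ≠ -5) ∧ (∀pos_1. store(data, 1, tot - 3)[pos_1 + 2] ≠ -9)


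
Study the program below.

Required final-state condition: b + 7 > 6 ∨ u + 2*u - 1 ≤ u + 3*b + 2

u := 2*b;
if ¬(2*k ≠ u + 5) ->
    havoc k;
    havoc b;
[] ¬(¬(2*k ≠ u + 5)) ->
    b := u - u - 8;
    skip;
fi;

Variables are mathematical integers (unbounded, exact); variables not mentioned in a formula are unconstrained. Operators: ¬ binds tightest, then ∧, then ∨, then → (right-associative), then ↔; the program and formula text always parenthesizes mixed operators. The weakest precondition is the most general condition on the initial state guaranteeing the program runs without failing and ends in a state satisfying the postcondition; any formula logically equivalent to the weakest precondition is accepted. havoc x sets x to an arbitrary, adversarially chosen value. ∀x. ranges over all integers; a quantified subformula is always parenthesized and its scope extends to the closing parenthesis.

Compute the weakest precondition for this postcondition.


Working backward. After the program, the postcondition b + 7 > 6 ∨ u + 2*u - 1 ≤ u + 3*b + 2 must hold; in canonical form it is b > -1 ∨ 2*u ≤ 3*b + 3.
Then branch requires ∀b_1. (b_1 > -1 ∨ 2*u ≤ 3*b_1 + 3); else branch requires 2*u ≤ -21.
Before the if: ((¬(2*k ≠ u + 5)) → (∀b_1. (b_1 > -1 ∨ 2*u ≤ 3*b_1 + 3))) ∧ (2*k ≠ u + 5 → 2*u ≤ -21)
Before u := 2*b: ((¬(2*k ≠ 2*b + 5)) → (∀b_1. (b_1 > -1 ∨ 4*b ≤ 3*b_1 + 3))) ∧ (2*k ≠ 2*b + 5 → 4*b ≤ -21)
Answer: WP = ((¬(2*k ≠ 2*b + 5)) → (∀b_1. (b_1 > -1 ∨ 4*b ≤ 3*b_1 + 3))) ∧ (2*k ≠ 2*b + 5 → 4*b ≤ -21)


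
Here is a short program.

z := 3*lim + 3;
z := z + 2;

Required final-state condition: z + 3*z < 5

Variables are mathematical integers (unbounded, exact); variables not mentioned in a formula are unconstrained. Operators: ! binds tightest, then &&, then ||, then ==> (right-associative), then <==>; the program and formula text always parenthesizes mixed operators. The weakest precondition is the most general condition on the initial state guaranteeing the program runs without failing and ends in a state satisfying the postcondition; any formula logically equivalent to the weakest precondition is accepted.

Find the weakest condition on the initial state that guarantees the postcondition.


Working backward. After the program, the postcondition z + 3*z < 5 must hold; in canonical form it is 4*z < 5.
Before z := z + 2: 4*z < -3
Before z := 3*lim + 3: 12*lim < -15
Answer: WP = 12*lim < -15


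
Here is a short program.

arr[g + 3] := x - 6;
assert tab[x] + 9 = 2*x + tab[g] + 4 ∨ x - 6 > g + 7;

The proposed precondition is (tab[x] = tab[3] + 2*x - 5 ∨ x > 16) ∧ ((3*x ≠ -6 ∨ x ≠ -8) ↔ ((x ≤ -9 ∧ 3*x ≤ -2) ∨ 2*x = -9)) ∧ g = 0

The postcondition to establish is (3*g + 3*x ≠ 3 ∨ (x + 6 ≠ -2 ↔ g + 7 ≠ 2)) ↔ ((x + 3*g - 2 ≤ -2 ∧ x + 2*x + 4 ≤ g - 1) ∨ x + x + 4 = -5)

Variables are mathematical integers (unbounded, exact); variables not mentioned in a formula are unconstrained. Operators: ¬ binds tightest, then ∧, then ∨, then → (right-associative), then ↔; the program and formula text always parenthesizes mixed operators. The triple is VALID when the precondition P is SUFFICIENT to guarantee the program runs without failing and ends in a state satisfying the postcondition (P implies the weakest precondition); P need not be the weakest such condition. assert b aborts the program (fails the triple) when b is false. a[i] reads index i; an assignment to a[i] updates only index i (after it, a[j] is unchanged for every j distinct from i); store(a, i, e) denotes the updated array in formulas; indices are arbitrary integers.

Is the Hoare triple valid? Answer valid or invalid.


Working backward. After the program, the postcondition (3*g + 3*x ≠ 3 ∨ (x + 6 ≠ -2 ↔ g + 7 ≠ 2)) ↔ ((x + 3*g - 2 ≤ -2 ∧ x + 2*x + 4 ≤ g - 1) ∨ x + x + 4 = -5) must hold; in canonical form it is (3*g + 3*x ≠ 3 ∨ (x ≠ -8 ↔ g ≠ -5)) ↔ ((3*g + x ≤ 0 ∧ 3*x ≤ g - 5) ∨ 2*x = -9).
Before assert tab[x] + 9 = 2*x + tab[g] + 4 ∨ x - 6 > g + 7: (tab[x] = tab[g] + 2*x - 5 ∨ x > g + 13) ∧ ((3*g + 3*x ≠ 3 ∨ (x ≠ -8 ↔ g ≠ -5)) ↔ ((3*g + x ≤ 0 ∧ 3*x ≤ g - 5) ∨ 2*x = -9))
Before arr[g + 3] := x - 6: (tab[x] = tab[g] + 2*x - 5 ∨ x > g + 13) ∧ ((3*g + 3*x ≠ 3 ∨ (x ≠ -8 ↔ g ≠ -5)) ↔ ((3*g + x ≤ 0 ∧ 3*x ≤ g - 5) ∨ 2*x = -9))
The weakest precondition is (tab[x] = tab[g] + 2*x - 5 ∨ x > g + 13) ∧ ((3*g + 3*x ≠ 3 ∨ (x ≠ -8 ↔ g ≠ -5)) ↔ ((3*g + x ≤ 0 ∧ 3*x ≤ g - 5) ∨ 2*x = -9)).
Check whether (tab[x] = tab[3] + 2*x - 5 ∨ x > 16) ∧ ((3*x ≠ -6 ∨ x ≠ -8) ↔ ((x ≤ -9 ∧ 3*x ≤ -2) ∨ 2*x = -9)) ∧ g = 0 implies it.
Countermodel: at the initial state g = 0, tab = {[-9] = 15521, [0] = 15545, [3] = 15544, elsewhere 15544}, x = -9, the precondition holds but the weakest precondition fails.
Answer: invalid


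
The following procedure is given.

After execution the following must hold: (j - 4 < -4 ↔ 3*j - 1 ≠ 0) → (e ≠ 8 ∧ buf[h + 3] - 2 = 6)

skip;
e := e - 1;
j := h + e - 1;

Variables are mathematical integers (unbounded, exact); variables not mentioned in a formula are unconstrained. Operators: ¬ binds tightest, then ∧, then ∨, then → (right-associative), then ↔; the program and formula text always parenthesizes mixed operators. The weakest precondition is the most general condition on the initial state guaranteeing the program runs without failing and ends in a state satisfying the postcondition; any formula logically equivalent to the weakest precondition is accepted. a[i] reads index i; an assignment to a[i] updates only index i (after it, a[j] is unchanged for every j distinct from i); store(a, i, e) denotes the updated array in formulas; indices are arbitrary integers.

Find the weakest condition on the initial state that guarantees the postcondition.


Working backward. After the program, the postcondition (j - 4 < -4 ↔ 3*j - 1 ≠ 0) → (e ≠ 8 ∧ buf[h + 3] - 2 = 6) must hold; in canonical form it is (j < 0 ↔ 3*j ≠ 1) → (e ≠ 8 ∧ buf[h + 3] = 8).
Before j := h + e - 1: (e + h < 1 ↔ 3*e + 3*h ≠ 4) → (e ≠ 8 ∧ buf[h + 3] = 8)
Before e := e - 1: (e + h < 2 ↔ 3*e + 3*h ≠ 7) → (e ≠ 9 ∧ buf[h + 3] = 8)
Before skip: (e + h < 2 ↔ 3*e + 3*h ≠ 7) → (e ≠ 9 ∧ buf[h + 3] = 8)
Answer: WP = (e + h < 2 ↔ 3*e + 3*h ≠ 7) → (e ≠ 9 ∧ buf[h + 3] = 8)


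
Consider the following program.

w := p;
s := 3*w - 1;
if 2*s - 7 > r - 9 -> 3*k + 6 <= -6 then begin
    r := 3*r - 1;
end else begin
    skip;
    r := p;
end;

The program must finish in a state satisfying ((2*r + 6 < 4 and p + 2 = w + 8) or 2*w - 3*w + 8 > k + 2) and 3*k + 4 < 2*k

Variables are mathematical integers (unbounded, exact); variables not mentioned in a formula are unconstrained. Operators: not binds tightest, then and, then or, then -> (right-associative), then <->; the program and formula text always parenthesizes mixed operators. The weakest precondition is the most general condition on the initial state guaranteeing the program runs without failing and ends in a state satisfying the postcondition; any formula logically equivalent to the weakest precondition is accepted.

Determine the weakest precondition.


Working backward. After the program, the postcondition ((2*r + 6 < 4 and p + 2 = w + 8) or 2*w - 3*w + 8 > k + 2) and 3*k + 4 < 2*k must hold; in canonical form it is ((2*r < -2 and p = w + 6) or k + w < 6) and k < -4.
Then branch requires ((6*r < 0 and p = w + 6) or k + w < 6) and k < -4; else branch requires ((2*p < -2 and p = w + 6) or k + w < 6) and k < -4.
Before the if: ((2*s > r - 2 -> 3*k <= -12) -> (((6*r < 0 and p = w + 6) or k + w < 6) and k < -4)) and ((not (2*s > r - 2 -> 3*k <= -12)) -> (((2*p < -2 and p = w + 6) or k + w < 6) and k < -4))
Before s := 3*w - 1: ((6*w > r -> 3*k <= -12) -> (((6*r < 0 and p = w + 6) or k + w < 6) and k < -4)) and ((not (6*w > r -> 3*k <= -12)) -> (((2*p < -2 and p = w + 6) or k + w < 6) and k < -4))
Before w := p: ((6*p > r -> 3*k <= -12) -> (k + p < 6 and k < -4)) and ((not (6*p > r -> 3*k <= -12)) -> (k + p < 6 and k < -4))
Answer: WP = ((6*p > r -> 3*k <= -12) -> (k + p < 6 and k < -4)) and ((not (6*p > r -> 3*k <= -12)) -> (k + p < 6 and k < -4))


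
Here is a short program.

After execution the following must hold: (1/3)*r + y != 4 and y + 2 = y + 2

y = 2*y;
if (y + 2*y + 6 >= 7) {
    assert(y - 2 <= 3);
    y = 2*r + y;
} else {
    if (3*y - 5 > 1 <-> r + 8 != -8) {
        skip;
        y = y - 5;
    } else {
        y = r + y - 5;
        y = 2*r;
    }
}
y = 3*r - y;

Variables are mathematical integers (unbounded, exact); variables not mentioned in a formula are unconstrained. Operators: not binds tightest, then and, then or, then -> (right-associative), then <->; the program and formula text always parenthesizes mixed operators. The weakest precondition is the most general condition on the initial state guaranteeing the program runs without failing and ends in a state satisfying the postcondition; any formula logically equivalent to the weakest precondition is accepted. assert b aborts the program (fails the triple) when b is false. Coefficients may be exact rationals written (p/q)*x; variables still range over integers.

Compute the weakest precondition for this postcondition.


Working backward. After the program, the postcondition (1/3)*r + y != 4 and y + 2 = y + 2 must hold; in canonical form it is (1/3)*r + y != 4.
Before y := 3*r - y: (10/3)*r != y + 4
Then branch requires y <= 5 and (4/3)*r != y + 4; else branch requires ((3*y > 6 <-> r != -16) -> (10/3)*r != y - 1) and ((not (3*y > 6 <-> r != -16)) -> (4/3)*r != 4).
Before the if: (3*y >= 1 -> (y <= 5 and (4/3)*r != y + 4)) and ((not (3*y >= 1)) -> (((3*y > 6 <-> r != -16) -> (10/3)*r != y - 1) and ((not (3*y > 6 <-> r != -16)) -> (4/3)*r != 4)))
Before y := 2*y: (6*y >= 1 -> (2*y <= 5 and (4/3)*r != 2*y + 4)) and ((not (6*y >= 1)) -> (((6*y > 6 <-> r != -16) -> (10/3)*r != 2*y - 1) and ((not (6*y > 6 <-> r != -16)) -> (4/3)*r != 4)))
Answer: WP = (6*y >= 1 -> (2*y <= 5 and (4/3)*r != 2*y + 4)) and ((not (6*y >= 1)) -> (((6*y > 6 <-> r != -16) -> (10/3)*r != 2*y - 1) and ((not (6*y > 6 <-> r != -16)) -> (4/3)*r != 4)))


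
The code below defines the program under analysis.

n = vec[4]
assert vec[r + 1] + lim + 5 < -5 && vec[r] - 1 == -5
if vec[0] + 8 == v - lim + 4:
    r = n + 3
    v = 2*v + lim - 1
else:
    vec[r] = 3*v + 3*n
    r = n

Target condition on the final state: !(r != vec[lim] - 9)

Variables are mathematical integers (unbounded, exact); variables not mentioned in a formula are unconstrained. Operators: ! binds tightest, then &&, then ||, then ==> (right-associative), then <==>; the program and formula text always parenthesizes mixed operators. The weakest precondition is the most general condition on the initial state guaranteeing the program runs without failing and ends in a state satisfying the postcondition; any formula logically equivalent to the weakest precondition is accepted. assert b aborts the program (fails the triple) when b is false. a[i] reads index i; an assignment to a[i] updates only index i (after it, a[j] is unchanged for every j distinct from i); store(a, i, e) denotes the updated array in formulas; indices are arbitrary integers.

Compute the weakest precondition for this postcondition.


Working backward. After the program, !(r != vec[lim] - 9) must hold.
Then branch requires !(n != vec[lim] - 12); else branch requires !(n != store(vec, r, 3*n + 3*v)[lim] - 9).
Before the if: (vec[0] + lim == v - 4 ==> (!(n != vec[lim] - 12))) && ((!(vec[0] + lim == v - 4)) ==> (!(n != store(vec, r, 3*n + 3*v)[lim] - 9)))
Before assert vec[r + 1] + lim + 5 < -5 && vec[r] - 1 == -5: vec[r + 1] + lim < -10 && vec[r] == -4 && (vec[0] + lim == v - 4 ==> (!(n != vec[lim] - 12))) && ((!(vec[0] + lim == v - 4)) ==> (!(n != store(vec, r, 3*n + 3*v)[lim] - 9)))
Before n := vec[4]: vec[r + 1] + lim < -10 && vec[r] == -4 && (vec[0] + lim == v - 4 ==> (!(vec[4] != vec[lim] - 12))) && ((!(vec[0] + lim == v - 4)) ==> (!(vec[4] != store(vec, r, 3*vec[4] + 3*v)[lim] - 9)))
Answer: WP = vec[r + 1] + lim < -10 && vec[r] == -4 && (vec[0] + lim == v - 4 ==> (!(vec[4] != vec[lim] - 12))) && ((!(vec[0] + lim == v - 4)) ==> (!(vec[4] != store(vec, r, 3*vec[4] + 3*v)[lim] - 9)))


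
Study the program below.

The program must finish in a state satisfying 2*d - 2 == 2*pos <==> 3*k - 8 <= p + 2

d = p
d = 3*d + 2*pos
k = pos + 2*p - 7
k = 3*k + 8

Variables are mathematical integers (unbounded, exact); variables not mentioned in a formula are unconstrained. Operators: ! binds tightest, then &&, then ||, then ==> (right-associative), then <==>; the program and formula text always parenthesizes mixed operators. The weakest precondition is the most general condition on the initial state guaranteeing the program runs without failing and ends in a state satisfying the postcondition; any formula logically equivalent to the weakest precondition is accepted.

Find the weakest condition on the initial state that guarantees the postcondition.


Working backward. After the program, the postcondition 2*d - 2 == 2*pos <==> 3*k - 8 <= p + 2 must hold; in canonical form it is 2*d == 2*pos + 2 <==> 3*k <= p + 10.
Before k := 3*k + 8: 2*d == 2*pos + 2 <==> 9*k <= p - 14
Before k := pos + 2*p - 7: 2*d == 2*pos + 2 <==> 17*p + 9*pos <= 49
Before d := 3*d + 2*pos: 6*d + 2*pos == 2 <==> 17*p + 9*pos <= 49
Before d := p: 6*p + 2*pos == 2 <==> 17*p + 9*pos <= 49
Answer: WP = 6*p + 2*pos == 2 <==> 17*p + 9*pos <= 49


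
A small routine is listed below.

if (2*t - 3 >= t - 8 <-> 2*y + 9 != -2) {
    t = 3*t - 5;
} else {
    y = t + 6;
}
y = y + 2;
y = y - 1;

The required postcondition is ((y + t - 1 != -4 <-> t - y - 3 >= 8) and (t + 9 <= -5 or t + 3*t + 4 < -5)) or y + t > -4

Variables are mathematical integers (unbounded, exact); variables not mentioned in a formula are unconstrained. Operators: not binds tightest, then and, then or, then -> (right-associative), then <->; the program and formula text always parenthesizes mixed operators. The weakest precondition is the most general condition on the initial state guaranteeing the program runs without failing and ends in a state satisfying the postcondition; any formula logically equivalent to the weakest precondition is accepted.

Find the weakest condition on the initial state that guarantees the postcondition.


Working backward. After the program, the postcondition ((y + t - 1 != -4 <-> t - y - 3 >= 8) and (t + 9 <= -5 or t + 3*t + 4 < -5)) or y + t > -4 must hold; in canonical form it is ((t + y != -3 <-> t >= y + 11) and (t <= -14 or 4*t < -9)) or t + y > -4.
Before y := y - 1: ((t + y != -2 <-> t >= y + 10) and (t <= -14 or 4*t < -9)) or t + y > -3
Before y := y + 2: ((t + y != -4 <-> t >= y + 12) and (t <= -14 or 4*t < -9)) or t + y > -5
Then branch requires ((3*t + y != 1 <-> 3*t >= y + 17) and (3*t <= -9 or 12*t < 11)) or 3*t + y > 0; else branch requires ((not (2*t != -10)) and (t <= -14 or 4*t < -9)) or 2*t > -11.
Before the if: ((t >= -5 <-> 2*y != -11) -> (((3*t + y != 1 <-> 3*t >= y + 17) and (3*t <= -9 or 12*t < 11)) or 3*t + y > 0)) and ((not (t >= -5 <-> 2*y != -11)) -> (((not (2*t != -10)) and (t <= -14 or 4*t < -9)) or 2*t > -11))
Answer: WP = ((t >= -5 <-> 2*y != -11) -> (((3*t + y != 1 <-> 3*t >= y + 17) and (3*t <= -9 or 12*t < 11)) or 3*t + y > 0)) and ((not (t >= -5 <-> 2*y != -11)) -> (((not (2*t != -10)) and (t <= -14 or 4*t < -9)) or 2*t > -11))


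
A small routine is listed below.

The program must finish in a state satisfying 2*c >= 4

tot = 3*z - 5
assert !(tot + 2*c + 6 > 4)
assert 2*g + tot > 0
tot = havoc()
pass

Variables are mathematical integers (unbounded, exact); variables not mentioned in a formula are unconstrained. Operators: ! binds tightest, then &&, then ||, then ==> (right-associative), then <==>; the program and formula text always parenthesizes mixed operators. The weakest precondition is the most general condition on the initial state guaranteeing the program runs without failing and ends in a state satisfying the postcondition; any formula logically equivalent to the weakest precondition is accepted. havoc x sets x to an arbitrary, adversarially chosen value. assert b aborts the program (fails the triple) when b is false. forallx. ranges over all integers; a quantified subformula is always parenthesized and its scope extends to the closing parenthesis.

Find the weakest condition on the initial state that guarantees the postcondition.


Working backward. After the program, 2*c >= 4 must hold.
Before skip: 2*c >= 4
Before havoc tot: 2*c >= 4
Before assert 2*g + tot > 0: 2*g + tot > 0 && 2*c >= 4
Before assert !(tot + 2*c + 6 > 4): (!(2*c + tot > -2)) && 2*g + tot > 0 && 2*c >= 4
Before tot := 3*z - 5: (!(2*c + 3*z > 3)) && 2*g + 3*z > 5 && 2*c >= 4
Answer: WP = (!(2*c + 3*z > 3)) && 2*g + 3*z > 5 && 2*c >= 4


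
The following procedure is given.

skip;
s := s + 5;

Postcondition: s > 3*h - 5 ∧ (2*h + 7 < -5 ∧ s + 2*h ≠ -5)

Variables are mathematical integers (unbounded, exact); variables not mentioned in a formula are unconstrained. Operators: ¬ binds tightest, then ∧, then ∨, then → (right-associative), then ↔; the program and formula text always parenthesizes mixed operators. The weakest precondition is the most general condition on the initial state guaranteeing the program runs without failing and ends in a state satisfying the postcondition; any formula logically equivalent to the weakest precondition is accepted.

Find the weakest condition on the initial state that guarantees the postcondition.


Working backward. After the program, the postcondition s > 3*h - 5 ∧ (2*h + 7 < -5 ∧ s + 2*h ≠ -5) must hold; in canonical form it is s > 3*h - 5 ∧ 2*h < -12 ∧ 2*h + s ≠ -5.
Before s := s + 5: s > 3*h - 10 ∧ 2*h < -12 ∧ 2*h + s ≠ -10
Before skip: s > 3*h - 10 ∧ 2*h < -12 ∧ 2*h + s ≠ -10
Answer: WP = s > 3*h - 10 ∧ 2*h < -12 ∧ 2*h + s ≠ -10
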